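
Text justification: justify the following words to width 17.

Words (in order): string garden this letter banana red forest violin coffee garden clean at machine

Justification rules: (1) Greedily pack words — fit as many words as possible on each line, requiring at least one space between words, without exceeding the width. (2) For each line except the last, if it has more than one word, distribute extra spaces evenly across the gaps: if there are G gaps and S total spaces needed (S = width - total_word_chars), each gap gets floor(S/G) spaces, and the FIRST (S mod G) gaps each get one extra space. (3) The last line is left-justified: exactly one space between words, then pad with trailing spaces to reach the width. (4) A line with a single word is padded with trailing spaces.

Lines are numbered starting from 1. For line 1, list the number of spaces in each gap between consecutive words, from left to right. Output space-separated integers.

Line 1: ['string', 'garden'] (min_width=13, slack=4)
Line 2: ['this', 'letter'] (min_width=11, slack=6)
Line 3: ['banana', 'red', 'forest'] (min_width=17, slack=0)
Line 4: ['violin', 'coffee'] (min_width=13, slack=4)
Line 5: ['garden', 'clean', 'at'] (min_width=15, slack=2)
Line 6: ['machine'] (min_width=7, slack=10)

Answer: 5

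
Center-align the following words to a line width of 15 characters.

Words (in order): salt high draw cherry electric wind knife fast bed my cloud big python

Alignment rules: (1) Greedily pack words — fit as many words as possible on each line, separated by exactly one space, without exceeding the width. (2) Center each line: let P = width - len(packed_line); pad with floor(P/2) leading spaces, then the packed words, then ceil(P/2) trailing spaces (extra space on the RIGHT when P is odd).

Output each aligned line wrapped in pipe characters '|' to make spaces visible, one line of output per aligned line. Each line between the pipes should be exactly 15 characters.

Answer: |salt high draw |
|cherry electric|
|wind knife fast|
| bed my cloud  |
|  big python   |

Derivation:
Line 1: ['salt', 'high', 'draw'] (min_width=14, slack=1)
Line 2: ['cherry', 'electric'] (min_width=15, slack=0)
Line 3: ['wind', 'knife', 'fast'] (min_width=15, slack=0)
Line 4: ['bed', 'my', 'cloud'] (min_width=12, slack=3)
Line 5: ['big', 'python'] (min_width=10, slack=5)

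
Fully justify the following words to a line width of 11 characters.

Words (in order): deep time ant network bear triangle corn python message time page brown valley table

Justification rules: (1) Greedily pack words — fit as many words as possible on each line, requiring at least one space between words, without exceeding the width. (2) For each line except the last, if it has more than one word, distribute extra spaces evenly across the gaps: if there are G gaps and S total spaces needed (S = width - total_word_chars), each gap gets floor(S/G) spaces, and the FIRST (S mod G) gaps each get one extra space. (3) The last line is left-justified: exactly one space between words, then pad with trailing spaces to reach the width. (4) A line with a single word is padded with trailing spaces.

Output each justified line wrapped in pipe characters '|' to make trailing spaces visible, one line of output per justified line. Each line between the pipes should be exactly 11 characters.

Line 1: ['deep', 'time'] (min_width=9, slack=2)
Line 2: ['ant', 'network'] (min_width=11, slack=0)
Line 3: ['bear'] (min_width=4, slack=7)
Line 4: ['triangle'] (min_width=8, slack=3)
Line 5: ['corn', 'python'] (min_width=11, slack=0)
Line 6: ['message'] (min_width=7, slack=4)
Line 7: ['time', 'page'] (min_width=9, slack=2)
Line 8: ['brown'] (min_width=5, slack=6)
Line 9: ['valley'] (min_width=6, slack=5)
Line 10: ['table'] (min_width=5, slack=6)

Answer: |deep   time|
|ant network|
|bear       |
|triangle   |
|corn python|
|message    |
|time   page|
|brown      |
|valley     |
|table      |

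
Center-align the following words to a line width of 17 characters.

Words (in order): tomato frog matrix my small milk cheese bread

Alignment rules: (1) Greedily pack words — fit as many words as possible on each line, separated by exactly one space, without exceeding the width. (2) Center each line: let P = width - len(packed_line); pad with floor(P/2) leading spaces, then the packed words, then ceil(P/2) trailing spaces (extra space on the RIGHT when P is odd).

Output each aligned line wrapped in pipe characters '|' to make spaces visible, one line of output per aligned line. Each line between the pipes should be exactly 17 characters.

Answer: |   tomato frog   |
| matrix my small |
|milk cheese bread|

Derivation:
Line 1: ['tomato', 'frog'] (min_width=11, slack=6)
Line 2: ['matrix', 'my', 'small'] (min_width=15, slack=2)
Line 3: ['milk', 'cheese', 'bread'] (min_width=17, slack=0)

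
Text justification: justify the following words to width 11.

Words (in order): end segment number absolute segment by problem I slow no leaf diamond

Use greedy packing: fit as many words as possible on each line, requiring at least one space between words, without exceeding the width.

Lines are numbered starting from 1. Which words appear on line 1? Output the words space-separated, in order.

Answer: end segment

Derivation:
Line 1: ['end', 'segment'] (min_width=11, slack=0)
Line 2: ['number'] (min_width=6, slack=5)
Line 3: ['absolute'] (min_width=8, slack=3)
Line 4: ['segment', 'by'] (min_width=10, slack=1)
Line 5: ['problem', 'I'] (min_width=9, slack=2)
Line 6: ['slow', 'no'] (min_width=7, slack=4)
Line 7: ['leaf'] (min_width=4, slack=7)
Line 8: ['diamond'] (min_width=7, slack=4)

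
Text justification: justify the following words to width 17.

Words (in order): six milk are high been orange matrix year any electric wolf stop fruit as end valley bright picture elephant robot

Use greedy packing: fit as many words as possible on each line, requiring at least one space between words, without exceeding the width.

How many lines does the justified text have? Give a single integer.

Line 1: ['six', 'milk', 'are', 'high'] (min_width=17, slack=0)
Line 2: ['been', 'orange'] (min_width=11, slack=6)
Line 3: ['matrix', 'year', 'any'] (min_width=15, slack=2)
Line 4: ['electric', 'wolf'] (min_width=13, slack=4)
Line 5: ['stop', 'fruit', 'as', 'end'] (min_width=17, slack=0)
Line 6: ['valley', 'bright'] (min_width=13, slack=4)
Line 7: ['picture', 'elephant'] (min_width=16, slack=1)
Line 8: ['robot'] (min_width=5, slack=12)
Total lines: 8

Answer: 8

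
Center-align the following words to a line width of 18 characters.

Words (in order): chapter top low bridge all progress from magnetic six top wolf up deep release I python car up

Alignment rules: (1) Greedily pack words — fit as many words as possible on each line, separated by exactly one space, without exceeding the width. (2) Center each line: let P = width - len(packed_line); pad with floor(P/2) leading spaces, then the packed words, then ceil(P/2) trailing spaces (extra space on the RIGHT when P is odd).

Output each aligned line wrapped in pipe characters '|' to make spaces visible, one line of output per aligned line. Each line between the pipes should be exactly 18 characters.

Answer: | chapter top low  |
|    bridge all    |
|  progress from   |
| magnetic six top |
|   wolf up deep   |
| release I python |
|      car up      |

Derivation:
Line 1: ['chapter', 'top', 'low'] (min_width=15, slack=3)
Line 2: ['bridge', 'all'] (min_width=10, slack=8)
Line 3: ['progress', 'from'] (min_width=13, slack=5)
Line 4: ['magnetic', 'six', 'top'] (min_width=16, slack=2)
Line 5: ['wolf', 'up', 'deep'] (min_width=12, slack=6)
Line 6: ['release', 'I', 'python'] (min_width=16, slack=2)
Line 7: ['car', 'up'] (min_width=6, slack=12)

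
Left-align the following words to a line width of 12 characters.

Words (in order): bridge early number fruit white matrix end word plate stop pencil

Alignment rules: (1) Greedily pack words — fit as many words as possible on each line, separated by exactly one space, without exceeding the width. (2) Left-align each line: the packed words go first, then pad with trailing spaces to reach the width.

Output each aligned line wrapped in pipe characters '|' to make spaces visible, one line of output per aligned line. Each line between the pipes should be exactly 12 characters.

Answer: |bridge early|
|number fruit|
|white matrix|
|end word    |
|plate stop  |
|pencil      |

Derivation:
Line 1: ['bridge', 'early'] (min_width=12, slack=0)
Line 2: ['number', 'fruit'] (min_width=12, slack=0)
Line 3: ['white', 'matrix'] (min_width=12, slack=0)
Line 4: ['end', 'word'] (min_width=8, slack=4)
Line 5: ['plate', 'stop'] (min_width=10, slack=2)
Line 6: ['pencil'] (min_width=6, slack=6)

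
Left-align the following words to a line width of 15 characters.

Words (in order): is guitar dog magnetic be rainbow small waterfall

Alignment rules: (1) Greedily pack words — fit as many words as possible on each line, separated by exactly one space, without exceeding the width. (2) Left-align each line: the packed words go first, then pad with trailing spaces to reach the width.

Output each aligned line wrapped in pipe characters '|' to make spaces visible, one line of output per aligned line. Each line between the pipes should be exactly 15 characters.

Line 1: ['is', 'guitar', 'dog'] (min_width=13, slack=2)
Line 2: ['magnetic', 'be'] (min_width=11, slack=4)
Line 3: ['rainbow', 'small'] (min_width=13, slack=2)
Line 4: ['waterfall'] (min_width=9, slack=6)

Answer: |is guitar dog  |
|magnetic be    |
|rainbow small  |
|waterfall      |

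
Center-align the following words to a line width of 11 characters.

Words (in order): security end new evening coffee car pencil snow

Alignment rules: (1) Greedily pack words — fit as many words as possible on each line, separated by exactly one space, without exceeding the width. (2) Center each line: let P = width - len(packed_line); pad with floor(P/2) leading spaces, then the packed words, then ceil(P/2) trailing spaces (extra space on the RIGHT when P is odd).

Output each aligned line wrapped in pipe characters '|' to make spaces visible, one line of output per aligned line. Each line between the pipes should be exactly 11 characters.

Line 1: ['security'] (min_width=8, slack=3)
Line 2: ['end', 'new'] (min_width=7, slack=4)
Line 3: ['evening'] (min_width=7, slack=4)
Line 4: ['coffee', 'car'] (min_width=10, slack=1)
Line 5: ['pencil', 'snow'] (min_width=11, slack=0)

Answer: | security  |
|  end new  |
|  evening  |
|coffee car |
|pencil snow|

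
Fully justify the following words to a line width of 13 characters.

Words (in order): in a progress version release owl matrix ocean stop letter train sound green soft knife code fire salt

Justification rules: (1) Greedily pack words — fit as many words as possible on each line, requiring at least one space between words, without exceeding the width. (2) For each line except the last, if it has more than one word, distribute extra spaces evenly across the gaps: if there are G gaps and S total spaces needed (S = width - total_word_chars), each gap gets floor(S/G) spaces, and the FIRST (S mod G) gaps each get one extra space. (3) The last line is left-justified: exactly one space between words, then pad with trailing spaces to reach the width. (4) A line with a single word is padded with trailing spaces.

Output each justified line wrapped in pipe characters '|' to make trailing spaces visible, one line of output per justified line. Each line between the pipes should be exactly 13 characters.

Answer: |in a progress|
|version      |
|release   owl|
|matrix  ocean|
|stop   letter|
|train   sound|
|green    soft|
|knife    code|
|fire salt    |

Derivation:
Line 1: ['in', 'a', 'progress'] (min_width=13, slack=0)
Line 2: ['version'] (min_width=7, slack=6)
Line 3: ['release', 'owl'] (min_width=11, slack=2)
Line 4: ['matrix', 'ocean'] (min_width=12, slack=1)
Line 5: ['stop', 'letter'] (min_width=11, slack=2)
Line 6: ['train', 'sound'] (min_width=11, slack=2)
Line 7: ['green', 'soft'] (min_width=10, slack=3)
Line 8: ['knife', 'code'] (min_width=10, slack=3)
Line 9: ['fire', 'salt'] (min_width=9, slack=4)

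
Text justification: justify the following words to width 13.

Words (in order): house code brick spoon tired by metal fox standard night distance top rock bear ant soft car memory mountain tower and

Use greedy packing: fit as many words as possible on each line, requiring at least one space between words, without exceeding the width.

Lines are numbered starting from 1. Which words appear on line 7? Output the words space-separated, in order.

Line 1: ['house', 'code'] (min_width=10, slack=3)
Line 2: ['brick', 'spoon'] (min_width=11, slack=2)
Line 3: ['tired', 'by'] (min_width=8, slack=5)
Line 4: ['metal', 'fox'] (min_width=9, slack=4)
Line 5: ['standard'] (min_width=8, slack=5)
Line 6: ['night'] (min_width=5, slack=8)
Line 7: ['distance', 'top'] (min_width=12, slack=1)
Line 8: ['rock', 'bear', 'ant'] (min_width=13, slack=0)
Line 9: ['soft', 'car'] (min_width=8, slack=5)
Line 10: ['memory'] (min_width=6, slack=7)
Line 11: ['mountain'] (min_width=8, slack=5)
Line 12: ['tower', 'and'] (min_width=9, slack=4)

Answer: distance top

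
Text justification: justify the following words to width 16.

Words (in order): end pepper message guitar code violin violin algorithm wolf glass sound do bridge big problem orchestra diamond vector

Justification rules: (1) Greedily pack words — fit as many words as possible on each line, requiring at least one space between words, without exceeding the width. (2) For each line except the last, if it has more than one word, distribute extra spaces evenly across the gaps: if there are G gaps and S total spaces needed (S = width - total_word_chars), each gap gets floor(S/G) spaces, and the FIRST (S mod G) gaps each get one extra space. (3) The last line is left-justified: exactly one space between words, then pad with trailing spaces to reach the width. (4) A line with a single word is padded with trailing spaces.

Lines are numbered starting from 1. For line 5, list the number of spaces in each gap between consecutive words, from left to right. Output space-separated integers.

Answer: 1 1

Derivation:
Line 1: ['end', 'pepper'] (min_width=10, slack=6)
Line 2: ['message', 'guitar'] (min_width=14, slack=2)
Line 3: ['code', 'violin'] (min_width=11, slack=5)
Line 4: ['violin', 'algorithm'] (min_width=16, slack=0)
Line 5: ['wolf', 'glass', 'sound'] (min_width=16, slack=0)
Line 6: ['do', 'bridge', 'big'] (min_width=13, slack=3)
Line 7: ['problem'] (min_width=7, slack=9)
Line 8: ['orchestra'] (min_width=9, slack=7)
Line 9: ['diamond', 'vector'] (min_width=14, slack=2)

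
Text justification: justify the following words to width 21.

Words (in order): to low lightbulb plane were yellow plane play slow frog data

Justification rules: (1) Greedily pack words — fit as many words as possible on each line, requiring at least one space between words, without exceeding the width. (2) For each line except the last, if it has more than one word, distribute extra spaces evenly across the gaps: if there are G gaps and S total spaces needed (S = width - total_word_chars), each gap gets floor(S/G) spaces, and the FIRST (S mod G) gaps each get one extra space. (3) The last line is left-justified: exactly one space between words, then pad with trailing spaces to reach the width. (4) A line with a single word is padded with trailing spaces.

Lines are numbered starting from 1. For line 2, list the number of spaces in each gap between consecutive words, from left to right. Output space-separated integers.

Answer: 3 3

Derivation:
Line 1: ['to', 'low', 'lightbulb'] (min_width=16, slack=5)
Line 2: ['plane', 'were', 'yellow'] (min_width=17, slack=4)
Line 3: ['plane', 'play', 'slow', 'frog'] (min_width=20, slack=1)
Line 4: ['data'] (min_width=4, slack=17)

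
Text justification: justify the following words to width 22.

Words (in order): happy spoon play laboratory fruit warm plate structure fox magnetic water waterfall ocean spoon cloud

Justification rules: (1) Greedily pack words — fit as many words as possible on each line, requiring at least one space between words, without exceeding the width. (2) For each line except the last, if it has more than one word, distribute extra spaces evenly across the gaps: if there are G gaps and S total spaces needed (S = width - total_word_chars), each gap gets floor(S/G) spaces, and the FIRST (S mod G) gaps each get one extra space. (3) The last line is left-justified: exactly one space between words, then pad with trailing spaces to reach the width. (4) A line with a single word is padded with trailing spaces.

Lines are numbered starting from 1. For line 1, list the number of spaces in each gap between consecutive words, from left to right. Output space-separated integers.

Answer: 4 4

Derivation:
Line 1: ['happy', 'spoon', 'play'] (min_width=16, slack=6)
Line 2: ['laboratory', 'fruit', 'warm'] (min_width=21, slack=1)
Line 3: ['plate', 'structure', 'fox'] (min_width=19, slack=3)
Line 4: ['magnetic', 'water'] (min_width=14, slack=8)
Line 5: ['waterfall', 'ocean', 'spoon'] (min_width=21, slack=1)
Line 6: ['cloud'] (min_width=5, slack=17)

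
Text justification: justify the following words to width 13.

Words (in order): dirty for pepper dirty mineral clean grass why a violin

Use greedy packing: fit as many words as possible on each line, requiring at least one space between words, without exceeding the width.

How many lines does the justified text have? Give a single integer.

Line 1: ['dirty', 'for'] (min_width=9, slack=4)
Line 2: ['pepper', 'dirty'] (min_width=12, slack=1)
Line 3: ['mineral', 'clean'] (min_width=13, slack=0)
Line 4: ['grass', 'why', 'a'] (min_width=11, slack=2)
Line 5: ['violin'] (min_width=6, slack=7)
Total lines: 5

Answer: 5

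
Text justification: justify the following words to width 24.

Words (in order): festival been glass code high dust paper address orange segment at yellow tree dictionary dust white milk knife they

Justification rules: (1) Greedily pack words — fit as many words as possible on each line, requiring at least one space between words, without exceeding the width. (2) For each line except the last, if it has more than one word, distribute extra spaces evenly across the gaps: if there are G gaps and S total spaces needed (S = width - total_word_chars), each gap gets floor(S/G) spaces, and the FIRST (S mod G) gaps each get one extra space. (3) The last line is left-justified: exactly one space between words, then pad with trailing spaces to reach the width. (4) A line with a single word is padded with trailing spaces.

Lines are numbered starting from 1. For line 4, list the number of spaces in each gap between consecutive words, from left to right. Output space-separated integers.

Line 1: ['festival', 'been', 'glass', 'code'] (min_width=24, slack=0)
Line 2: ['high', 'dust', 'paper', 'address'] (min_width=23, slack=1)
Line 3: ['orange', 'segment', 'at', 'yellow'] (min_width=24, slack=0)
Line 4: ['tree', 'dictionary', 'dust'] (min_width=20, slack=4)
Line 5: ['white', 'milk', 'knife', 'they'] (min_width=21, slack=3)

Answer: 3 3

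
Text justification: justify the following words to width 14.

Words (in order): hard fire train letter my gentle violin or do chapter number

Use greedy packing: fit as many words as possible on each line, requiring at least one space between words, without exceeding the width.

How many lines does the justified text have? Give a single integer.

Answer: 5

Derivation:
Line 1: ['hard', 'fire'] (min_width=9, slack=5)
Line 2: ['train', 'letter'] (min_width=12, slack=2)
Line 3: ['my', 'gentle'] (min_width=9, slack=5)
Line 4: ['violin', 'or', 'do'] (min_width=12, slack=2)
Line 5: ['chapter', 'number'] (min_width=14, slack=0)
Total lines: 5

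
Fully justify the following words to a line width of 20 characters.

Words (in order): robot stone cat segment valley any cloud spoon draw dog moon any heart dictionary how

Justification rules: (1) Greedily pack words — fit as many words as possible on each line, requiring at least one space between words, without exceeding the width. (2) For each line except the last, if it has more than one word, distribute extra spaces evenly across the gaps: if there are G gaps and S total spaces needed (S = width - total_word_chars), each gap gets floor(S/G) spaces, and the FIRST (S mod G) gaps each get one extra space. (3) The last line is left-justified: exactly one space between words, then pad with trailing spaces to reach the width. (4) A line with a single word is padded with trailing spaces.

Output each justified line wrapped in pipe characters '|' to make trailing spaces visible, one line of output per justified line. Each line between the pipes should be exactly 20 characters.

Line 1: ['robot', 'stone', 'cat'] (min_width=15, slack=5)
Line 2: ['segment', 'valley', 'any'] (min_width=18, slack=2)
Line 3: ['cloud', 'spoon', 'draw', 'dog'] (min_width=20, slack=0)
Line 4: ['moon', 'any', 'heart'] (min_width=14, slack=6)
Line 5: ['dictionary', 'how'] (min_width=14, slack=6)

Answer: |robot    stone   cat|
|segment  valley  any|
|cloud spoon draw dog|
|moon    any    heart|
|dictionary how      |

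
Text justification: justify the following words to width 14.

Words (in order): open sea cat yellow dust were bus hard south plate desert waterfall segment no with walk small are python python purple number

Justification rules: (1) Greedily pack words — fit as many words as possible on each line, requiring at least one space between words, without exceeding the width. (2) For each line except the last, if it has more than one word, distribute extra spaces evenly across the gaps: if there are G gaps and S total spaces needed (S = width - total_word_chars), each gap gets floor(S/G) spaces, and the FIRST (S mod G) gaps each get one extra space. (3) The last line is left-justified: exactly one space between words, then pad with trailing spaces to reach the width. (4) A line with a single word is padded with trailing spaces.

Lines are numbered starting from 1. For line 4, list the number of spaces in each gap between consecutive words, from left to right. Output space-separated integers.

Line 1: ['open', 'sea', 'cat'] (min_width=12, slack=2)
Line 2: ['yellow', 'dust'] (min_width=11, slack=3)
Line 3: ['were', 'bus', 'hard'] (min_width=13, slack=1)
Line 4: ['south', 'plate'] (min_width=11, slack=3)
Line 5: ['desert'] (min_width=6, slack=8)
Line 6: ['waterfall'] (min_width=9, slack=5)
Line 7: ['segment', 'no'] (min_width=10, slack=4)
Line 8: ['with', 'walk'] (min_width=9, slack=5)
Line 9: ['small', 'are'] (min_width=9, slack=5)
Line 10: ['python', 'python'] (min_width=13, slack=1)
Line 11: ['purple', 'number'] (min_width=13, slack=1)

Answer: 4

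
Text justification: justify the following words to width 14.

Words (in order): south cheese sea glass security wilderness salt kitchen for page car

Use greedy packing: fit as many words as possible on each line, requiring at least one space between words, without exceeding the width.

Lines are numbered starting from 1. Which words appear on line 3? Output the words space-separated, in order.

Answer: security

Derivation:
Line 1: ['south', 'cheese'] (min_width=12, slack=2)
Line 2: ['sea', 'glass'] (min_width=9, slack=5)
Line 3: ['security'] (min_width=8, slack=6)
Line 4: ['wilderness'] (min_width=10, slack=4)
Line 5: ['salt', 'kitchen'] (min_width=12, slack=2)
Line 6: ['for', 'page', 'car'] (min_width=12, slack=2)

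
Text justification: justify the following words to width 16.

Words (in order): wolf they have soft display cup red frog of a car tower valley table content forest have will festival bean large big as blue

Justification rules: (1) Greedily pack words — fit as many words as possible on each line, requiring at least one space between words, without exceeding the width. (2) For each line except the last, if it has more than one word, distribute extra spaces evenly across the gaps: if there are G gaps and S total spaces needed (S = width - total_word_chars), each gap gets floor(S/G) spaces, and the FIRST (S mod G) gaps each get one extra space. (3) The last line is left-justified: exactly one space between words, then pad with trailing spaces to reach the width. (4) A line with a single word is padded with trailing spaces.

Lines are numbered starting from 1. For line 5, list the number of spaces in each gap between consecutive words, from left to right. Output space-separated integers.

Line 1: ['wolf', 'they', 'have'] (min_width=14, slack=2)
Line 2: ['soft', 'display', 'cup'] (min_width=16, slack=0)
Line 3: ['red', 'frog', 'of', 'a'] (min_width=13, slack=3)
Line 4: ['car', 'tower', 'valley'] (min_width=16, slack=0)
Line 5: ['table', 'content'] (min_width=13, slack=3)
Line 6: ['forest', 'have', 'will'] (min_width=16, slack=0)
Line 7: ['festival', 'bean'] (min_width=13, slack=3)
Line 8: ['large', 'big', 'as'] (min_width=12, slack=4)
Line 9: ['blue'] (min_width=4, slack=12)

Answer: 4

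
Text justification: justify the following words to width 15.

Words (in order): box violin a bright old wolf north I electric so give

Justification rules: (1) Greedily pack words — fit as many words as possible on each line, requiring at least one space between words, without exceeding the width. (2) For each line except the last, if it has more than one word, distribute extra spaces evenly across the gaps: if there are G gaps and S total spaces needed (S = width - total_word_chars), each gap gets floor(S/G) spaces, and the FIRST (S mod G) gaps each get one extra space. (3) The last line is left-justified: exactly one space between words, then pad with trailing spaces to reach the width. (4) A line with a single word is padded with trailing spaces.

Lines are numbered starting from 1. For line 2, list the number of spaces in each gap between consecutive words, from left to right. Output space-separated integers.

Line 1: ['box', 'violin', 'a'] (min_width=12, slack=3)
Line 2: ['bright', 'old', 'wolf'] (min_width=15, slack=0)
Line 3: ['north', 'I'] (min_width=7, slack=8)
Line 4: ['electric', 'so'] (min_width=11, slack=4)
Line 5: ['give'] (min_width=4, slack=11)

Answer: 1 1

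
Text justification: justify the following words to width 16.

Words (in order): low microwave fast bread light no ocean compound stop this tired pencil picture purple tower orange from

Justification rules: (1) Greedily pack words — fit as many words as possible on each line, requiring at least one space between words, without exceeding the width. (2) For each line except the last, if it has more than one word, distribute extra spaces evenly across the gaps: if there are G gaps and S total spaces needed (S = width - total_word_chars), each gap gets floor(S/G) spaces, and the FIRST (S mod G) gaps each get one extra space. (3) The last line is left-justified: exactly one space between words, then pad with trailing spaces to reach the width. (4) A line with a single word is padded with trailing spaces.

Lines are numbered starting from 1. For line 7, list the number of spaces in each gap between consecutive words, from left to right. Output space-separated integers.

Answer: 5

Derivation:
Line 1: ['low', 'microwave'] (min_width=13, slack=3)
Line 2: ['fast', 'bread', 'light'] (min_width=16, slack=0)
Line 3: ['no', 'ocean'] (min_width=8, slack=8)
Line 4: ['compound', 'stop'] (min_width=13, slack=3)
Line 5: ['this', 'tired'] (min_width=10, slack=6)
Line 6: ['pencil', 'picture'] (min_width=14, slack=2)
Line 7: ['purple', 'tower'] (min_width=12, slack=4)
Line 8: ['orange', 'from'] (min_width=11, slack=5)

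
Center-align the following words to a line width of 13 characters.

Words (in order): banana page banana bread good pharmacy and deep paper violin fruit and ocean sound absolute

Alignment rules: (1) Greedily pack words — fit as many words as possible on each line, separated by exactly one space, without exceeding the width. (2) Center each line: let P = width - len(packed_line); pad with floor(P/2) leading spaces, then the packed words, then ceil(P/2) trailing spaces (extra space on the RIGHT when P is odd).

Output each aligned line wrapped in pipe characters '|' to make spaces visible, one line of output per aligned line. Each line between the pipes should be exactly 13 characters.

Answer: | banana page |
|banana bread |
|good pharmacy|
|  and deep   |
|paper violin |
|  fruit and  |
| ocean sound |
|  absolute   |

Derivation:
Line 1: ['banana', 'page'] (min_width=11, slack=2)
Line 2: ['banana', 'bread'] (min_width=12, slack=1)
Line 3: ['good', 'pharmacy'] (min_width=13, slack=0)
Line 4: ['and', 'deep'] (min_width=8, slack=5)
Line 5: ['paper', 'violin'] (min_width=12, slack=1)
Line 6: ['fruit', 'and'] (min_width=9, slack=4)
Line 7: ['ocean', 'sound'] (min_width=11, slack=2)
Line 8: ['absolute'] (min_width=8, slack=5)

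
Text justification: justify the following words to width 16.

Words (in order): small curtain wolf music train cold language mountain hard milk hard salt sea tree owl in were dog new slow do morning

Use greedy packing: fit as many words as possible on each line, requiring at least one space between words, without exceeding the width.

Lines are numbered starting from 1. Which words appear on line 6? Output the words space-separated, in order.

Answer: sea tree owl in

Derivation:
Line 1: ['small', 'curtain'] (min_width=13, slack=3)
Line 2: ['wolf', 'music', 'train'] (min_width=16, slack=0)
Line 3: ['cold', 'language'] (min_width=13, slack=3)
Line 4: ['mountain', 'hard'] (min_width=13, slack=3)
Line 5: ['milk', 'hard', 'salt'] (min_width=14, slack=2)
Line 6: ['sea', 'tree', 'owl', 'in'] (min_width=15, slack=1)
Line 7: ['were', 'dog', 'new'] (min_width=12, slack=4)
Line 8: ['slow', 'do', 'morning'] (min_width=15, slack=1)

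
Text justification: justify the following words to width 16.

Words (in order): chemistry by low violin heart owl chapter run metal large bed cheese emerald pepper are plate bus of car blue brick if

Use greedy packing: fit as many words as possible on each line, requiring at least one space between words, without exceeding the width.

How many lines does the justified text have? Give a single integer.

Line 1: ['chemistry', 'by', 'low'] (min_width=16, slack=0)
Line 2: ['violin', 'heart', 'owl'] (min_width=16, slack=0)
Line 3: ['chapter', 'run'] (min_width=11, slack=5)
Line 4: ['metal', 'large', 'bed'] (min_width=15, slack=1)
Line 5: ['cheese', 'emerald'] (min_width=14, slack=2)
Line 6: ['pepper', 'are', 'plate'] (min_width=16, slack=0)
Line 7: ['bus', 'of', 'car', 'blue'] (min_width=15, slack=1)
Line 8: ['brick', 'if'] (min_width=8, slack=8)
Total lines: 8

Answer: 8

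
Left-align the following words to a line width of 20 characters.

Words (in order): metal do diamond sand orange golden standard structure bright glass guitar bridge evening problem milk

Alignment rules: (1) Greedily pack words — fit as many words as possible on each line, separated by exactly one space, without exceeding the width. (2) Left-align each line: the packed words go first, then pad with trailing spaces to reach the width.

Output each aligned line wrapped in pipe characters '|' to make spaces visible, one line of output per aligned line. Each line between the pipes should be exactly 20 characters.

Answer: |metal do diamond    |
|sand orange golden  |
|standard structure  |
|bright glass guitar |
|bridge evening      |
|problem milk        |

Derivation:
Line 1: ['metal', 'do', 'diamond'] (min_width=16, slack=4)
Line 2: ['sand', 'orange', 'golden'] (min_width=18, slack=2)
Line 3: ['standard', 'structure'] (min_width=18, slack=2)
Line 4: ['bright', 'glass', 'guitar'] (min_width=19, slack=1)
Line 5: ['bridge', 'evening'] (min_width=14, slack=6)
Line 6: ['problem', 'milk'] (min_width=12, slack=8)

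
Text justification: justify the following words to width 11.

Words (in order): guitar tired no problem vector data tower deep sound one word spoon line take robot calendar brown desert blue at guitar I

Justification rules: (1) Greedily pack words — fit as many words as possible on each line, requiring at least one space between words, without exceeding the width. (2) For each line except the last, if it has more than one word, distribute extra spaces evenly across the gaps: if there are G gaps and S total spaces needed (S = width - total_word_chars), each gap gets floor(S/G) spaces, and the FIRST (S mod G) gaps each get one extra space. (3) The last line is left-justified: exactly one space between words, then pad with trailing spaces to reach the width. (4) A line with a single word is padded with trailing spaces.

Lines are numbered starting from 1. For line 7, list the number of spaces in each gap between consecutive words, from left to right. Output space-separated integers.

Answer: 2

Derivation:
Line 1: ['guitar'] (min_width=6, slack=5)
Line 2: ['tired', 'no'] (min_width=8, slack=3)
Line 3: ['problem'] (min_width=7, slack=4)
Line 4: ['vector', 'data'] (min_width=11, slack=0)
Line 5: ['tower', 'deep'] (min_width=10, slack=1)
Line 6: ['sound', 'one'] (min_width=9, slack=2)
Line 7: ['word', 'spoon'] (min_width=10, slack=1)
Line 8: ['line', 'take'] (min_width=9, slack=2)
Line 9: ['robot'] (min_width=5, slack=6)
Line 10: ['calendar'] (min_width=8, slack=3)
Line 11: ['brown'] (min_width=5, slack=6)
Line 12: ['desert', 'blue'] (min_width=11, slack=0)
Line 13: ['at', 'guitar', 'I'] (min_width=11, slack=0)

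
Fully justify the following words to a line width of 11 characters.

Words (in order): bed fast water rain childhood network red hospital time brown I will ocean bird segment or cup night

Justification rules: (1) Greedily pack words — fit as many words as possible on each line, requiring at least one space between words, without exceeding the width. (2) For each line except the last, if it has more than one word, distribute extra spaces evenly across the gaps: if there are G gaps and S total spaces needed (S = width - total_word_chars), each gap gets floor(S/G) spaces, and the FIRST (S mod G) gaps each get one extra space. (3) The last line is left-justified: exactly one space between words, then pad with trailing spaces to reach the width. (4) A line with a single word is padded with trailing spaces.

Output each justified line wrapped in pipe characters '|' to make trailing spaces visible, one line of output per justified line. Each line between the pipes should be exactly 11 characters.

Line 1: ['bed', 'fast'] (min_width=8, slack=3)
Line 2: ['water', 'rain'] (min_width=10, slack=1)
Line 3: ['childhood'] (min_width=9, slack=2)
Line 4: ['network', 'red'] (min_width=11, slack=0)
Line 5: ['hospital'] (min_width=8, slack=3)
Line 6: ['time', 'brown'] (min_width=10, slack=1)
Line 7: ['I', 'will'] (min_width=6, slack=5)
Line 8: ['ocean', 'bird'] (min_width=10, slack=1)
Line 9: ['segment', 'or'] (min_width=10, slack=1)
Line 10: ['cup', 'night'] (min_width=9, slack=2)

Answer: |bed    fast|
|water  rain|
|childhood  |
|network red|
|hospital   |
|time  brown|
|I      will|
|ocean  bird|
|segment  or|
|cup night  |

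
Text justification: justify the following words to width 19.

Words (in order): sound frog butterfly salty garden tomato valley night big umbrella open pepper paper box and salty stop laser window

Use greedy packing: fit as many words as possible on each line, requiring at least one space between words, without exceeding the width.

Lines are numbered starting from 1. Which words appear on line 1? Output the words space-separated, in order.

Answer: sound frog

Derivation:
Line 1: ['sound', 'frog'] (min_width=10, slack=9)
Line 2: ['butterfly', 'salty'] (min_width=15, slack=4)
Line 3: ['garden', 'tomato'] (min_width=13, slack=6)
Line 4: ['valley', 'night', 'big'] (min_width=16, slack=3)
Line 5: ['umbrella', 'open'] (min_width=13, slack=6)
Line 6: ['pepper', 'paper', 'box'] (min_width=16, slack=3)
Line 7: ['and', 'salty', 'stop'] (min_width=14, slack=5)
Line 8: ['laser', 'window'] (min_width=12, slack=7)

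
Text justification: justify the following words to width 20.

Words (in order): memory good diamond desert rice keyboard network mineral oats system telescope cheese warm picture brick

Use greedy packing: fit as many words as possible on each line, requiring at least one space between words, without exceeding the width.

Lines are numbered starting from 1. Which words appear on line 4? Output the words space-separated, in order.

Line 1: ['memory', 'good', 'diamond'] (min_width=19, slack=1)
Line 2: ['desert', 'rice', 'keyboard'] (min_width=20, slack=0)
Line 3: ['network', 'mineral', 'oats'] (min_width=20, slack=0)
Line 4: ['system', 'telescope'] (min_width=16, slack=4)
Line 5: ['cheese', 'warm', 'picture'] (min_width=19, slack=1)
Line 6: ['brick'] (min_width=5, slack=15)

Answer: system telescope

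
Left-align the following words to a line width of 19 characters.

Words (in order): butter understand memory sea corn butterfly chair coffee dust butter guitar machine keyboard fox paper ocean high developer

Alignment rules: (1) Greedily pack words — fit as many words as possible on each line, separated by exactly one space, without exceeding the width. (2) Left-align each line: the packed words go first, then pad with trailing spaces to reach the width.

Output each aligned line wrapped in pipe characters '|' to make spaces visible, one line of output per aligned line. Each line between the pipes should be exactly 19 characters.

Line 1: ['butter', 'understand'] (min_width=17, slack=2)
Line 2: ['memory', 'sea', 'corn'] (min_width=15, slack=4)
Line 3: ['butterfly', 'chair'] (min_width=15, slack=4)
Line 4: ['coffee', 'dust', 'butter'] (min_width=18, slack=1)
Line 5: ['guitar', 'machine'] (min_width=14, slack=5)
Line 6: ['keyboard', 'fox', 'paper'] (min_width=18, slack=1)
Line 7: ['ocean', 'high'] (min_width=10, slack=9)
Line 8: ['developer'] (min_width=9, slack=10)

Answer: |butter understand  |
|memory sea corn    |
|butterfly chair    |
|coffee dust butter |
|guitar machine     |
|keyboard fox paper |
|ocean high         |
|developer          |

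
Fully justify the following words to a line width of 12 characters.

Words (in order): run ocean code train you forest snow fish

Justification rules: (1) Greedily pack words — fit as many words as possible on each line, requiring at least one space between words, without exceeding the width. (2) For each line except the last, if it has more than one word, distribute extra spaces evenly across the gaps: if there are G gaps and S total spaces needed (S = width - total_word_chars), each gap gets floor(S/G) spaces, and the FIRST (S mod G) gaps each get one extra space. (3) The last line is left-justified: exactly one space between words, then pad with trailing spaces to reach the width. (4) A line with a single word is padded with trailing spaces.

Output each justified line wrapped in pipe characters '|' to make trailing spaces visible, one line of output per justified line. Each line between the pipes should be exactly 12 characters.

Line 1: ['run', 'ocean'] (min_width=9, slack=3)
Line 2: ['code', 'train'] (min_width=10, slack=2)
Line 3: ['you', 'forest'] (min_width=10, slack=2)
Line 4: ['snow', 'fish'] (min_width=9, slack=3)

Answer: |run    ocean|
|code   train|
|you   forest|
|snow fish   |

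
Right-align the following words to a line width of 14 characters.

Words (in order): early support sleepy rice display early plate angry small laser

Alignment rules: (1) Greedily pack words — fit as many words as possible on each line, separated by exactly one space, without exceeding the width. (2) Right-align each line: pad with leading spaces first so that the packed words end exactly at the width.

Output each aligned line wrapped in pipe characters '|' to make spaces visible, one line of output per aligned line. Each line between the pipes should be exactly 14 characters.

Answer: | early support|
|   sleepy rice|
| display early|
|   plate angry|
|   small laser|

Derivation:
Line 1: ['early', 'support'] (min_width=13, slack=1)
Line 2: ['sleepy', 'rice'] (min_width=11, slack=3)
Line 3: ['display', 'early'] (min_width=13, slack=1)
Line 4: ['plate', 'angry'] (min_width=11, slack=3)
Line 5: ['small', 'laser'] (min_width=11, slack=3)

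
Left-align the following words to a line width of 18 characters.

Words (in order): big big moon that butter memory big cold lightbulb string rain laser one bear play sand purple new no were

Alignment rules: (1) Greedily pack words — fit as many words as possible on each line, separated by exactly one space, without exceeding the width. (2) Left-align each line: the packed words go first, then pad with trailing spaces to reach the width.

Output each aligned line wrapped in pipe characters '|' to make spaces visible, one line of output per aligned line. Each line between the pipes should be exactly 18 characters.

Answer: |big big moon that |
|butter memory big |
|cold lightbulb    |
|string rain laser |
|one bear play sand|
|purple new no were|

Derivation:
Line 1: ['big', 'big', 'moon', 'that'] (min_width=17, slack=1)
Line 2: ['butter', 'memory', 'big'] (min_width=17, slack=1)
Line 3: ['cold', 'lightbulb'] (min_width=14, slack=4)
Line 4: ['string', 'rain', 'laser'] (min_width=17, slack=1)
Line 5: ['one', 'bear', 'play', 'sand'] (min_width=18, slack=0)
Line 6: ['purple', 'new', 'no', 'were'] (min_width=18, slack=0)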